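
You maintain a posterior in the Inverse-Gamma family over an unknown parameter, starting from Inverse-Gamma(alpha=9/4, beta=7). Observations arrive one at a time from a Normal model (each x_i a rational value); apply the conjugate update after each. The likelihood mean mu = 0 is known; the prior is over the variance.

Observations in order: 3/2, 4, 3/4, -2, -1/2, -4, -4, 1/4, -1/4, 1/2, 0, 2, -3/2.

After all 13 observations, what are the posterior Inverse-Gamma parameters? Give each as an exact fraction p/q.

obs 1: x=3/2 → posterior Inverse-Gamma(11/4, 65/8)
obs 2: x=4 → posterior Inverse-Gamma(13/4, 129/8)
obs 3: x=3/4 → posterior Inverse-Gamma(15/4, 525/32)
obs 4: x=-2 → posterior Inverse-Gamma(17/4, 589/32)
obs 5: x=-1/2 → posterior Inverse-Gamma(19/4, 593/32)
obs 6: x=-4 → posterior Inverse-Gamma(21/4, 849/32)
obs 7: x=-4 → posterior Inverse-Gamma(23/4, 1105/32)
obs 8: x=1/4 → posterior Inverse-Gamma(25/4, 553/16)
obs 9: x=-1/4 → posterior Inverse-Gamma(27/4, 1107/32)
obs 10: x=1/2 → posterior Inverse-Gamma(29/4, 1111/32)
obs 11: x=0 → posterior Inverse-Gamma(31/4, 1111/32)
obs 12: x=2 → posterior Inverse-Gamma(33/4, 1175/32)
obs 13: x=-3/2 → posterior Inverse-Gamma(35/4, 1211/32)

alpha=35/4, beta=1211/32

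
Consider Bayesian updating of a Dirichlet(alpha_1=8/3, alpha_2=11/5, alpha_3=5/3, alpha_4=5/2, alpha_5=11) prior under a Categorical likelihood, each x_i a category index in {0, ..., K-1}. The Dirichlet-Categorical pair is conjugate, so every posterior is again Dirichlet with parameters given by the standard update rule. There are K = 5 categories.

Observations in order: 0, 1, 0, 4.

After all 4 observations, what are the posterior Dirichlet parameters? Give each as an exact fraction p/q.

obs 1: x=0 → posterior Dirichlet(11/3, 11/5, 5/3, 5/2, 11)
obs 2: x=1 → posterior Dirichlet(11/3, 16/5, 5/3, 5/2, 11)
obs 3: x=0 → posterior Dirichlet(14/3, 16/5, 5/3, 5/2, 11)
obs 4: x=4 → posterior Dirichlet(14/3, 16/5, 5/3, 5/2, 12)

alpha_1=14/3, alpha_2=16/5, alpha_3=5/3, alpha_4=5/2, alpha_5=12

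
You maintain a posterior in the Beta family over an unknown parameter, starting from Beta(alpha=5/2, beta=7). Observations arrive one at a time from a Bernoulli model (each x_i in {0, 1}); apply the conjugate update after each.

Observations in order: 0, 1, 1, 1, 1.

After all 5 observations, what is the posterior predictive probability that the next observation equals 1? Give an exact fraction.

13/29

obs 1: x=0 → posterior Beta(5/2, 8)
obs 2: x=1 → posterior Beta(7/2, 8)
obs 3: x=1 → posterior Beta(9/2, 8)
obs 4: x=1 → posterior Beta(11/2, 8)
obs 5: x=1 → posterior Beta(13/2, 8)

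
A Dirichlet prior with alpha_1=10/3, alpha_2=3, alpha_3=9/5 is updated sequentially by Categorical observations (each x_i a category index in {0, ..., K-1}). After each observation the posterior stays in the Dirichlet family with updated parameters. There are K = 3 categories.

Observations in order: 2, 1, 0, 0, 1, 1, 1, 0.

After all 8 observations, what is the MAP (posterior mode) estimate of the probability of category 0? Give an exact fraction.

obs 1: x=2 → posterior Dirichlet(10/3, 3, 14/5)
obs 2: x=1 → posterior Dirichlet(10/3, 4, 14/5)
obs 3: x=0 → posterior Dirichlet(13/3, 4, 14/5)
obs 4: x=0 → posterior Dirichlet(16/3, 4, 14/5)
obs 5: x=1 → posterior Dirichlet(16/3, 5, 14/5)
obs 6: x=1 → posterior Dirichlet(16/3, 6, 14/5)
obs 7: x=1 → posterior Dirichlet(16/3, 7, 14/5)
obs 8: x=0 → posterior Dirichlet(19/3, 7, 14/5)

80/197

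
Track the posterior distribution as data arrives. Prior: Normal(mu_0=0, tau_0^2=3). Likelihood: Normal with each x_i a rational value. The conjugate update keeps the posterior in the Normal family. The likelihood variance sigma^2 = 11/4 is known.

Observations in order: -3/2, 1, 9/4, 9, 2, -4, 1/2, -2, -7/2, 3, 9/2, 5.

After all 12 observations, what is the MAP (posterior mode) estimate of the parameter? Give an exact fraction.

obs 1: x=-3/2 → posterior Normal(-18/23, 33/23)
obs 2: x=1 → posterior Normal(-6/35, 33/35)
obs 3: x=9/4 → posterior Normal(21/47, 33/47)
obs 4: x=9 → posterior Normal(129/59, 33/59)
obs 5: x=2 → posterior Normal(153/71, 33/71)
obs 6: x=-4 → posterior Normal(105/83, 33/83)
obs 7: x=1/2 → posterior Normal(111/95, 33/95)
obs 8: x=-2 → posterior Normal(87/107, 33/107)
obs 9: x=-7/2 → posterior Normal(45/119, 33/119)
obs 10: x=3 → posterior Normal(81/131, 33/131)
obs 11: x=9/2 → posterior Normal(135/143, 3/13)
obs 12: x=5 → posterior Normal(39/31, 33/155)

39/31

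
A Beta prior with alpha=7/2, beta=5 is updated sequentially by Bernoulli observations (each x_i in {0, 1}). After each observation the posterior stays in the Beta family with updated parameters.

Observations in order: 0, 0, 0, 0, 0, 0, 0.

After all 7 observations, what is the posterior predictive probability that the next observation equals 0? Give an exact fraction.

24/31

obs 1: x=0 → posterior Beta(7/2, 6)
obs 2: x=0 → posterior Beta(7/2, 7)
obs 3: x=0 → posterior Beta(7/2, 8)
obs 4: x=0 → posterior Beta(7/2, 9)
obs 5: x=0 → posterior Beta(7/2, 10)
obs 6: x=0 → posterior Beta(7/2, 11)
obs 7: x=0 → posterior Beta(7/2, 12)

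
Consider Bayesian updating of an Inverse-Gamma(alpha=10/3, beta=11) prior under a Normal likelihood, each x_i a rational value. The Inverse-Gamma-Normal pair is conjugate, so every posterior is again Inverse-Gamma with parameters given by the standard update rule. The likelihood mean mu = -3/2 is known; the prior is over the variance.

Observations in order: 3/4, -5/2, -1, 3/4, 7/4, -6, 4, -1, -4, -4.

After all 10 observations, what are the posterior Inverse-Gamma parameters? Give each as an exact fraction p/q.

obs 1: x=3/4 → posterior Inverse-Gamma(23/6, 433/32)
obs 2: x=-5/2 → posterior Inverse-Gamma(13/3, 449/32)
obs 3: x=-1 → posterior Inverse-Gamma(29/6, 453/32)
obs 4: x=3/4 → posterior Inverse-Gamma(16/3, 267/16)
obs 5: x=7/4 → posterior Inverse-Gamma(35/6, 703/32)
obs 6: x=-6 → posterior Inverse-Gamma(19/3, 1027/32)
obs 7: x=4 → posterior Inverse-Gamma(41/6, 1511/32)
obs 8: x=-1 → posterior Inverse-Gamma(22/3, 1515/32)
obs 9: x=-4 → posterior Inverse-Gamma(47/6, 1615/32)
obs 10: x=-4 → posterior Inverse-Gamma(25/3, 1715/32)

alpha=25/3, beta=1715/32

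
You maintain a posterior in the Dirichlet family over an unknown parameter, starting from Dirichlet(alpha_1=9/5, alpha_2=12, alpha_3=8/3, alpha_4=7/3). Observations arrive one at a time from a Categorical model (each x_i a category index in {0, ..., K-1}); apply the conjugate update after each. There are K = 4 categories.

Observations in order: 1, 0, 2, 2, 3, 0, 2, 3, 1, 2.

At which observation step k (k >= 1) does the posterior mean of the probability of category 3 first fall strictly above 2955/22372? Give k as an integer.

obs 1: x=1 → posterior Dirichlet(9/5, 13, 8/3, 7/3)
obs 2: x=0 → posterior Dirichlet(14/5, 13, 8/3, 7/3)
obs 3: x=2 → posterior Dirichlet(14/5, 13, 11/3, 7/3)
obs 4: x=2 → posterior Dirichlet(14/5, 13, 14/3, 7/3)
obs 5: x=3 → posterior Dirichlet(14/5, 13, 14/3, 10/3)
obs 6: x=0 → posterior Dirichlet(19/5, 13, 14/3, 10/3)
obs 7: x=2 → posterior Dirichlet(19/5, 13, 17/3, 10/3)
obs 8: x=3 → posterior Dirichlet(19/5, 13, 17/3, 13/3)
obs 9: x=1 → posterior Dirichlet(19/5, 14, 17/3, 13/3)
obs 10: x=2 → posterior Dirichlet(19/5, 14, 20/3, 13/3)

k = 5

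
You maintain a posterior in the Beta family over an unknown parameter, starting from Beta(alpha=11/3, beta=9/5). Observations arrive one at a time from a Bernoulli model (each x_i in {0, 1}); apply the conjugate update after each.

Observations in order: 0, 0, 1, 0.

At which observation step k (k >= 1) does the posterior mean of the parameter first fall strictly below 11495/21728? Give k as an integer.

obs 1: x=0 → posterior Beta(11/3, 14/5)
obs 2: x=0 → posterior Beta(11/3, 19/5)
obs 3: x=1 → posterior Beta(14/3, 19/5)
obs 4: x=0 → posterior Beta(14/3, 24/5)

k = 2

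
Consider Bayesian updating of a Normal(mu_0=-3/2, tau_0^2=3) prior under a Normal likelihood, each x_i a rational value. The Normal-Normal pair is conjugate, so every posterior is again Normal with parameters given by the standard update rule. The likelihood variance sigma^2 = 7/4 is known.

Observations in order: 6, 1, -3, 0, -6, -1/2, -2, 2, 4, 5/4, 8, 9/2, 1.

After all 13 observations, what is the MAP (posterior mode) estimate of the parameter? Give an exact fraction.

369/326

obs 1: x=6 → posterior Normal(123/38, 21/19)
obs 2: x=1 → posterior Normal(147/62, 21/31)
obs 3: x=-3 → posterior Normal(75/86, 21/43)
obs 4: x=0 → posterior Normal(15/22, 21/55)
obs 5: x=-6 → posterior Normal(-69/134, 21/67)
obs 6: x=-1/2 → posterior Normal(-81/158, 21/79)
obs 7: x=-2 → posterior Normal(-129/182, 3/13)
obs 8: x=2 → posterior Normal(-81/206, 21/103)
obs 9: x=4 → posterior Normal(3/46, 21/115)
obs 10: x=5/4 → posterior Normal(45/254, 21/127)
obs 11: x=8 → posterior Normal(237/278, 21/139)
obs 12: x=9/2 → posterior Normal(345/302, 21/151)
obs 13: x=1 → posterior Normal(369/326, 21/163)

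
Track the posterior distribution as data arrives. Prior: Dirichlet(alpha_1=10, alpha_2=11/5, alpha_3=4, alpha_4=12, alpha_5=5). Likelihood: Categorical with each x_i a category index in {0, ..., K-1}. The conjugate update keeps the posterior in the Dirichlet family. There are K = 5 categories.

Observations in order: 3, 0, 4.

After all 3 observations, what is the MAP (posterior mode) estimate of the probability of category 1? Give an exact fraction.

1/26

obs 1: x=3 → posterior Dirichlet(10, 11/5, 4, 13, 5)
obs 2: x=0 → posterior Dirichlet(11, 11/5, 4, 13, 5)
obs 3: x=4 → posterior Dirichlet(11, 11/5, 4, 13, 6)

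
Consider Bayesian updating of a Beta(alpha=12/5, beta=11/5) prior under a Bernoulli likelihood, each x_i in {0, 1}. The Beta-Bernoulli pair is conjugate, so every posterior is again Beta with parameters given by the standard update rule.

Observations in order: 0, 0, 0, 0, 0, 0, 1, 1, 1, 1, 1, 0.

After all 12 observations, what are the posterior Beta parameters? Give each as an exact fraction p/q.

alpha=37/5, beta=46/5

obs 1: x=0 → posterior Beta(12/5, 16/5)
obs 2: x=0 → posterior Beta(12/5, 21/5)
obs 3: x=0 → posterior Beta(12/5, 26/5)
obs 4: x=0 → posterior Beta(12/5, 31/5)
obs 5: x=0 → posterior Beta(12/5, 36/5)
obs 6: x=0 → posterior Beta(12/5, 41/5)
obs 7: x=1 → posterior Beta(17/5, 41/5)
obs 8: x=1 → posterior Beta(22/5, 41/5)
obs 9: x=1 → posterior Beta(27/5, 41/5)
obs 10: x=1 → posterior Beta(32/5, 41/5)
obs 11: x=1 → posterior Beta(37/5, 41/5)
obs 12: x=0 → posterior Beta(37/5, 46/5)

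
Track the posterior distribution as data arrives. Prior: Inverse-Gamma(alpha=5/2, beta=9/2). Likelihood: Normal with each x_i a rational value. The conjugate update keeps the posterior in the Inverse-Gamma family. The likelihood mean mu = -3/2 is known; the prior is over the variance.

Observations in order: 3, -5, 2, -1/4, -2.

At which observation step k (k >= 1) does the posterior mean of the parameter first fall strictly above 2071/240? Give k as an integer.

k = 3

obs 1: x=3 → posterior Inverse-Gamma(3, 117/8)
obs 2: x=-5 → posterior Inverse-Gamma(7/2, 83/4)
obs 3: x=2 → posterior Inverse-Gamma(4, 215/8)
obs 4: x=-1/4 → posterior Inverse-Gamma(9/2, 885/32)
obs 5: x=-2 → posterior Inverse-Gamma(5, 889/32)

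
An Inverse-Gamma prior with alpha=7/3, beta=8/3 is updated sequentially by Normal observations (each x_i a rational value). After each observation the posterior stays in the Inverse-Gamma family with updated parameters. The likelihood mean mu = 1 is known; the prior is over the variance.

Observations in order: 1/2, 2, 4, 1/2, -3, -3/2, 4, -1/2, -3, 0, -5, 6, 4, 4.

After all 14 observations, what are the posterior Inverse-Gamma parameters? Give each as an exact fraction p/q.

alpha=28/3, beta=218/3

obs 1: x=1/2 → posterior Inverse-Gamma(17/6, 67/24)
obs 2: x=2 → posterior Inverse-Gamma(10/3, 79/24)
obs 3: x=4 → posterior Inverse-Gamma(23/6, 187/24)
obs 4: x=1/2 → posterior Inverse-Gamma(13/3, 95/12)
obs 5: x=-3 → posterior Inverse-Gamma(29/6, 191/12)
obs 6: x=-3/2 → posterior Inverse-Gamma(16/3, 457/24)
obs 7: x=4 → posterior Inverse-Gamma(35/6, 565/24)
obs 8: x=-1/2 → posterior Inverse-Gamma(19/3, 74/3)
obs 9: x=-3 → posterior Inverse-Gamma(41/6, 98/3)
obs 10: x=0 → posterior Inverse-Gamma(22/3, 199/6)
obs 11: x=-5 → posterior Inverse-Gamma(47/6, 307/6)
obs 12: x=6 → posterior Inverse-Gamma(25/3, 191/3)
obs 13: x=4 → posterior Inverse-Gamma(53/6, 409/6)
obs 14: x=4 → posterior Inverse-Gamma(28/3, 218/3)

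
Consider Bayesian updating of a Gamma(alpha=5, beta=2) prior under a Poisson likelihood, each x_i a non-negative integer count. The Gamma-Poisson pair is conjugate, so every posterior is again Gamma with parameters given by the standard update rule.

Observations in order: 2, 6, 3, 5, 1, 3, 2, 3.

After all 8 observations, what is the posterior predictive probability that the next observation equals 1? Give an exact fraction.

obs 1: x=2 → posterior Gamma(7, 3)
obs 2: x=6 → posterior Gamma(13, 4)
obs 3: x=3 → posterior Gamma(16, 5)
obs 4: x=5 → posterior Gamma(21, 6)
obs 5: x=1 → posterior Gamma(22, 7)
obs 6: x=3 → posterior Gamma(25, 8)
obs 7: x=2 → posterior Gamma(27, 9)
obs 8: x=3 → posterior Gamma(30, 10)

30000000000000000000000000000000/191943424957750480504146841291811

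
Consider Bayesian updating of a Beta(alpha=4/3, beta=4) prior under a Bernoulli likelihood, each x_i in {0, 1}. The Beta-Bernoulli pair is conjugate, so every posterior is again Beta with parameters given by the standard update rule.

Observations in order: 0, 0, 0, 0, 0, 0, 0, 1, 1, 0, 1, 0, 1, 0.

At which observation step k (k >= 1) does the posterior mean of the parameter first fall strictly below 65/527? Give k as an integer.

obs 1: x=0 → posterior Beta(4/3, 5)
obs 2: x=0 → posterior Beta(4/3, 6)
obs 3: x=0 → posterior Beta(4/3, 7)
obs 4: x=0 → posterior Beta(4/3, 8)
obs 5: x=0 → posterior Beta(4/3, 9)
obs 6: x=0 → posterior Beta(4/3, 10)
obs 7: x=0 → posterior Beta(4/3, 11)
obs 8: x=1 → posterior Beta(7/3, 11)
obs 9: x=1 → posterior Beta(10/3, 11)
obs 10: x=0 → posterior Beta(10/3, 12)
obs 11: x=1 → posterior Beta(13/3, 12)
obs 12: x=0 → posterior Beta(13/3, 13)
obs 13: x=1 → posterior Beta(16/3, 13)
obs 14: x=0 → posterior Beta(16/3, 14)

k = 6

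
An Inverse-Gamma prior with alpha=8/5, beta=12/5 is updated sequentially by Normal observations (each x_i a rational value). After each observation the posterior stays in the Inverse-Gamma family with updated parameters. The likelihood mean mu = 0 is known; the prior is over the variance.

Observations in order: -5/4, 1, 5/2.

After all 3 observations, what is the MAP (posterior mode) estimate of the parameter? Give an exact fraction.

1089/656

obs 1: x=-5/4 → posterior Inverse-Gamma(21/10, 509/160)
obs 2: x=1 → posterior Inverse-Gamma(13/5, 589/160)
obs 3: x=5/2 → posterior Inverse-Gamma(31/10, 1089/160)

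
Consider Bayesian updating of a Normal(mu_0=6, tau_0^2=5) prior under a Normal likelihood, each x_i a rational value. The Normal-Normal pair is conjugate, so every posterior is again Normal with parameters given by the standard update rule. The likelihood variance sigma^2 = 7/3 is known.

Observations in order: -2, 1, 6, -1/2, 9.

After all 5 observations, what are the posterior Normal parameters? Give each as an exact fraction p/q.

obs 1: x=-2 → posterior Normal(6/11, 35/22)
obs 2: x=1 → posterior Normal(27/37, 35/37)
obs 3: x=6 → posterior Normal(9/4, 35/52)
obs 4: x=-1/2 → posterior Normal(219/134, 35/67)
obs 5: x=9 → posterior Normal(489/164, 35/82)

mu_0=489/164, tau_0^2=35/82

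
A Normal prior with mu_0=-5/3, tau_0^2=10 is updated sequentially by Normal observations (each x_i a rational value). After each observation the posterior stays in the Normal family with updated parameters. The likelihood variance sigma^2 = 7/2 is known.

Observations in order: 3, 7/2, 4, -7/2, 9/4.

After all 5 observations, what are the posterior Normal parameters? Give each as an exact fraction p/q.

mu_0=520/321, tau_0^2=70/107

obs 1: x=3 → posterior Normal(145/81, 70/27)
obs 2: x=7/2 → posterior Normal(355/141, 70/47)
obs 3: x=4 → posterior Normal(595/201, 70/67)
obs 4: x=-7/2 → posterior Normal(385/261, 70/87)
obs 5: x=9/4 → posterior Normal(520/321, 70/107)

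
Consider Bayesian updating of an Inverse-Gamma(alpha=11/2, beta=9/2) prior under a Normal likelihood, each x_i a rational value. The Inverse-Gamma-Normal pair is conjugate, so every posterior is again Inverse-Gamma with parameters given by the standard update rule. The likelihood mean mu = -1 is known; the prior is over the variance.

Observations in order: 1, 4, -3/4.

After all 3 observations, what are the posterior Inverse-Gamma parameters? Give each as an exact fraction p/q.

obs 1: x=1 → posterior Inverse-Gamma(6, 13/2)
obs 2: x=4 → posterior Inverse-Gamma(13/2, 19)
obs 3: x=-3/4 → posterior Inverse-Gamma(7, 609/32)

alpha=7, beta=609/32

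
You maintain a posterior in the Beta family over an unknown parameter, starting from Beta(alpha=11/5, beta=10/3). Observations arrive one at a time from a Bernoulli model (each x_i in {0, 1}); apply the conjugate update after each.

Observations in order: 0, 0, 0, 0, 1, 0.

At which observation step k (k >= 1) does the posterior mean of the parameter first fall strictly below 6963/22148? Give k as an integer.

obs 1: x=0 → posterior Beta(11/5, 13/3)
obs 2: x=0 → posterior Beta(11/5, 16/3)
obs 3: x=0 → posterior Beta(11/5, 19/3)
obs 4: x=0 → posterior Beta(11/5, 22/3)
obs 5: x=1 → posterior Beta(16/5, 22/3)
obs 6: x=0 → posterior Beta(16/5, 25/3)

k = 2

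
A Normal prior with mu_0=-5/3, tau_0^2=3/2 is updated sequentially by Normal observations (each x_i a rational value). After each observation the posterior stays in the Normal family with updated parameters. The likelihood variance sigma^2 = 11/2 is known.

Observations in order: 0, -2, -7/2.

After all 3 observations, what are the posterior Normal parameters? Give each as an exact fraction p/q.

mu_0=-209/120, tau_0^2=33/40

obs 1: x=0 → posterior Normal(-55/42, 33/28)
obs 2: x=-2 → posterior Normal(-73/51, 33/34)
obs 3: x=-7/2 → posterior Normal(-209/120, 33/40)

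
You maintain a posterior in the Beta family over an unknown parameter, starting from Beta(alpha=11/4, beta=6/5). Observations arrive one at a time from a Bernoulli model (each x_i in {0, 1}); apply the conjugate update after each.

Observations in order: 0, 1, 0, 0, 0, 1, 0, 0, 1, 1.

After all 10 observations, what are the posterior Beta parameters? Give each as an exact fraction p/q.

obs 1: x=0 → posterior Beta(11/4, 11/5)
obs 2: x=1 → posterior Beta(15/4, 11/5)
obs 3: x=0 → posterior Beta(15/4, 16/5)
obs 4: x=0 → posterior Beta(15/4, 21/5)
obs 5: x=0 → posterior Beta(15/4, 26/5)
obs 6: x=1 → posterior Beta(19/4, 26/5)
obs 7: x=0 → posterior Beta(19/4, 31/5)
obs 8: x=0 → posterior Beta(19/4, 36/5)
obs 9: x=1 → posterior Beta(23/4, 36/5)
obs 10: x=1 → posterior Beta(27/4, 36/5)

alpha=27/4, beta=36/5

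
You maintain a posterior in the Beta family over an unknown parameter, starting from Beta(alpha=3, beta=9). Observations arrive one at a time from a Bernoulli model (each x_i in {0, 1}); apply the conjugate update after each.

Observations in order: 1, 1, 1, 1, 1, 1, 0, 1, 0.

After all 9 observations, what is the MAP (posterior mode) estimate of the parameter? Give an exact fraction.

obs 1: x=1 → posterior Beta(4, 9)
obs 2: x=1 → posterior Beta(5, 9)
obs 3: x=1 → posterior Beta(6, 9)
obs 4: x=1 → posterior Beta(7, 9)
obs 5: x=1 → posterior Beta(8, 9)
obs 6: x=1 → posterior Beta(9, 9)
obs 7: x=0 → posterior Beta(9, 10)
obs 8: x=1 → posterior Beta(10, 10)
obs 9: x=0 → posterior Beta(10, 11)

9/19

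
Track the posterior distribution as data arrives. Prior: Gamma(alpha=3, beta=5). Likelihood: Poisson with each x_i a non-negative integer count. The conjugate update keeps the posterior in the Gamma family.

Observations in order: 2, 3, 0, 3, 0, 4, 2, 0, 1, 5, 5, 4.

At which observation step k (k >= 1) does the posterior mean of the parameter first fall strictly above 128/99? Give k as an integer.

k = 6

obs 1: x=2 → posterior Gamma(5, 6)
obs 2: x=3 → posterior Gamma(8, 7)
obs 3: x=0 → posterior Gamma(8, 8)
obs 4: x=3 → posterior Gamma(11, 9)
obs 5: x=0 → posterior Gamma(11, 10)
obs 6: x=4 → posterior Gamma(15, 11)
obs 7: x=2 → posterior Gamma(17, 12)
obs 8: x=0 → posterior Gamma(17, 13)
obs 9: x=1 → posterior Gamma(18, 14)
obs 10: x=5 → posterior Gamma(23, 15)
obs 11: x=5 → posterior Gamma(28, 16)
obs 12: x=4 → posterior Gamma(32, 17)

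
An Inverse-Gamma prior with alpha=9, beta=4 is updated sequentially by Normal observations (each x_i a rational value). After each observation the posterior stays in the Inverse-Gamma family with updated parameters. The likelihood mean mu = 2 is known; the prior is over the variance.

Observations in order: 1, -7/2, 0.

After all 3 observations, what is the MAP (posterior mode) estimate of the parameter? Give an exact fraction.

173/92

obs 1: x=1 → posterior Inverse-Gamma(19/2, 9/2)
obs 2: x=-7/2 → posterior Inverse-Gamma(10, 157/8)
obs 3: x=0 → posterior Inverse-Gamma(21/2, 173/8)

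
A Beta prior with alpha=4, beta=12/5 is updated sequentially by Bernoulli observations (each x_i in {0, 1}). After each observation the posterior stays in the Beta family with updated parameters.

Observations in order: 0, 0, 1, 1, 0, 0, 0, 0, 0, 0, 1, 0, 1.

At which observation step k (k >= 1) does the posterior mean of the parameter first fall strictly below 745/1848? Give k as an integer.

obs 1: x=0 → posterior Beta(4, 17/5)
obs 2: x=0 → posterior Beta(4, 22/5)
obs 3: x=1 → posterior Beta(5, 22/5)
obs 4: x=1 → posterior Beta(6, 22/5)
obs 5: x=0 → posterior Beta(6, 27/5)
obs 6: x=0 → posterior Beta(6, 32/5)
obs 7: x=0 → posterior Beta(6, 37/5)
obs 8: x=0 → posterior Beta(6, 42/5)
obs 9: x=0 → posterior Beta(6, 47/5)
obs 10: x=0 → posterior Beta(6, 52/5)
obs 11: x=1 → posterior Beta(7, 52/5)
obs 12: x=0 → posterior Beta(7, 57/5)
obs 13: x=1 → posterior Beta(8, 57/5)

k = 9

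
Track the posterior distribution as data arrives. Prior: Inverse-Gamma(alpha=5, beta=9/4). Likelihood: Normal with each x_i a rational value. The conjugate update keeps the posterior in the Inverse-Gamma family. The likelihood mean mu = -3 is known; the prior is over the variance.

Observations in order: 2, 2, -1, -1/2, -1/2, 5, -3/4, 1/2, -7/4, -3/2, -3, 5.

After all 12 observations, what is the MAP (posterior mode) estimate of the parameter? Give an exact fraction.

587/64

obs 1: x=2 → posterior Inverse-Gamma(11/2, 59/4)
obs 2: x=2 → posterior Inverse-Gamma(6, 109/4)
obs 3: x=-1 → posterior Inverse-Gamma(13/2, 117/4)
obs 4: x=-1/2 → posterior Inverse-Gamma(7, 259/8)
obs 5: x=-1/2 → posterior Inverse-Gamma(15/2, 71/2)
obs 6: x=5 → posterior Inverse-Gamma(8, 135/2)
obs 7: x=-3/4 → posterior Inverse-Gamma(17/2, 2241/32)
obs 8: x=1/2 → posterior Inverse-Gamma(9, 2437/32)
obs 9: x=-7/4 → posterior Inverse-Gamma(19/2, 1231/16)
obs 10: x=-3/2 → posterior Inverse-Gamma(10, 1249/16)
obs 11: x=-3 → posterior Inverse-Gamma(21/2, 1249/16)
obs 12: x=5 → posterior Inverse-Gamma(11, 1761/16)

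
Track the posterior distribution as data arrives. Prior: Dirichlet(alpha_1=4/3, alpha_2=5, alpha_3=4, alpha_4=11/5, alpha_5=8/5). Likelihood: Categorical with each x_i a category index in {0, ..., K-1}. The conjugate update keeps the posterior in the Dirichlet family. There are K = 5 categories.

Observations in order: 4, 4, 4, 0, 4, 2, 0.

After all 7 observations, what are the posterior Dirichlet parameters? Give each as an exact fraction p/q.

obs 1: x=4 → posterior Dirichlet(4/3, 5, 4, 11/5, 13/5)
obs 2: x=4 → posterior Dirichlet(4/3, 5, 4, 11/5, 18/5)
obs 3: x=4 → posterior Dirichlet(4/3, 5, 4, 11/5, 23/5)
obs 4: x=0 → posterior Dirichlet(7/3, 5, 4, 11/5, 23/5)
obs 5: x=4 → posterior Dirichlet(7/3, 5, 4, 11/5, 28/5)
obs 6: x=2 → posterior Dirichlet(7/3, 5, 5, 11/5, 28/5)
obs 7: x=0 → posterior Dirichlet(10/3, 5, 5, 11/5, 28/5)

alpha_1=10/3, alpha_2=5, alpha_3=5, alpha_4=11/5, alpha_5=28/5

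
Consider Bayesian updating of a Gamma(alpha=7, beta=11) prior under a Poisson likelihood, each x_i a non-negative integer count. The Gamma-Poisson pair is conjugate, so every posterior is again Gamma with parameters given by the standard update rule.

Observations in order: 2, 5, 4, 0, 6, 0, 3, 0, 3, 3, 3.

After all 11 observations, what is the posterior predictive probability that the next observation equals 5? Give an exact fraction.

obs 1: x=2 → posterior Gamma(9, 12)
obs 2: x=5 → posterior Gamma(14, 13)
obs 3: x=4 → posterior Gamma(18, 14)
obs 4: x=0 → posterior Gamma(18, 15)
obs 5: x=6 → posterior Gamma(24, 16)
obs 6: x=0 → posterior Gamma(24, 17)
obs 7: x=3 → posterior Gamma(27, 18)
obs 8: x=0 → posterior Gamma(27, 19)
obs 9: x=3 → posterior Gamma(30, 20)
obs 10: x=3 → posterior Gamma(33, 21)
obs 11: x=3 → posterior Gamma(36, 22)

1397808520243557934686529892407989677326443059576045568/67739389260745218861137988047774370539553852007909099223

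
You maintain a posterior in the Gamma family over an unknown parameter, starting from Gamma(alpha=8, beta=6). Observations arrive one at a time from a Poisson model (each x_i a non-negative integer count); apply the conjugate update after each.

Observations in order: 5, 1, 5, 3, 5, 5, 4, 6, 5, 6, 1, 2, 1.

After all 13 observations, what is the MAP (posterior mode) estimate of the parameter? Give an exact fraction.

obs 1: x=5 → posterior Gamma(13, 7)
obs 2: x=1 → posterior Gamma(14, 8)
obs 3: x=5 → posterior Gamma(19, 9)
obs 4: x=3 → posterior Gamma(22, 10)
obs 5: x=5 → posterior Gamma(27, 11)
obs 6: x=5 → posterior Gamma(32, 12)
obs 7: x=4 → posterior Gamma(36, 13)
obs 8: x=6 → posterior Gamma(42, 14)
obs 9: x=5 → posterior Gamma(47, 15)
obs 10: x=6 → posterior Gamma(53, 16)
obs 11: x=1 → posterior Gamma(54, 17)
obs 12: x=2 → posterior Gamma(56, 18)
obs 13: x=1 → posterior Gamma(57, 19)

56/19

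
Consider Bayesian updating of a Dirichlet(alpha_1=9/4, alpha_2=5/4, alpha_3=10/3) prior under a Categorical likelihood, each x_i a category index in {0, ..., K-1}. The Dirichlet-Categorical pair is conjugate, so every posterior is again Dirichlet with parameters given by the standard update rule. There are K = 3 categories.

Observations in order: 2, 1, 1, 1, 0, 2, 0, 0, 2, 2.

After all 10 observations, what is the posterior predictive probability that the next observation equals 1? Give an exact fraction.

51/202

obs 1: x=2 → posterior Dirichlet(9/4, 5/4, 13/3)
obs 2: x=1 → posterior Dirichlet(9/4, 9/4, 13/3)
obs 3: x=1 → posterior Dirichlet(9/4, 13/4, 13/3)
obs 4: x=1 → posterior Dirichlet(9/4, 17/4, 13/3)
obs 5: x=0 → posterior Dirichlet(13/4, 17/4, 13/3)
obs 6: x=2 → posterior Dirichlet(13/4, 17/4, 16/3)
obs 7: x=0 → posterior Dirichlet(17/4, 17/4, 16/3)
obs 8: x=0 → posterior Dirichlet(21/4, 17/4, 16/3)
obs 9: x=2 → posterior Dirichlet(21/4, 17/4, 19/3)
obs 10: x=2 → posterior Dirichlet(21/4, 17/4, 22/3)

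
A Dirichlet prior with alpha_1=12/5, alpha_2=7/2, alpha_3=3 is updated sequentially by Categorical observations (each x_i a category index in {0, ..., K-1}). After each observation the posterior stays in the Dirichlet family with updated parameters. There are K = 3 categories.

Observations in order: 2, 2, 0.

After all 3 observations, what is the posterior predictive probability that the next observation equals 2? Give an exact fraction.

50/119

obs 1: x=2 → posterior Dirichlet(12/5, 7/2, 4)
obs 2: x=2 → posterior Dirichlet(12/5, 7/2, 5)
obs 3: x=0 → posterior Dirichlet(17/5, 7/2, 5)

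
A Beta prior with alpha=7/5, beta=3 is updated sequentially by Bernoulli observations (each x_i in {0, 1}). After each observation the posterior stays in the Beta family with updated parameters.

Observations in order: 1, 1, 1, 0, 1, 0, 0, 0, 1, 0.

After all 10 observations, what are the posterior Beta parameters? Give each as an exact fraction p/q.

alpha=32/5, beta=8

obs 1: x=1 → posterior Beta(12/5, 3)
obs 2: x=1 → posterior Beta(17/5, 3)
obs 3: x=1 → posterior Beta(22/5, 3)
obs 4: x=0 → posterior Beta(22/5, 4)
obs 5: x=1 → posterior Beta(27/5, 4)
obs 6: x=0 → posterior Beta(27/5, 5)
obs 7: x=0 → posterior Beta(27/5, 6)
obs 8: x=0 → posterior Beta(27/5, 7)
obs 9: x=1 → posterior Beta(32/5, 7)
obs 10: x=0 → posterior Beta(32/5, 8)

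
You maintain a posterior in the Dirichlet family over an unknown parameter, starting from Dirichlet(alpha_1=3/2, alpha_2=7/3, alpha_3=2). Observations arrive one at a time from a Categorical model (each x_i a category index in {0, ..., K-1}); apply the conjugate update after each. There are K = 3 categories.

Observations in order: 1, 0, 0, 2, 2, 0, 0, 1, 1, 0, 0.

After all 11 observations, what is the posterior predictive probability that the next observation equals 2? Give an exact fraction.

obs 1: x=1 → posterior Dirichlet(3/2, 10/3, 2)
obs 2: x=0 → posterior Dirichlet(5/2, 10/3, 2)
obs 3: x=0 → posterior Dirichlet(7/2, 10/3, 2)
obs 4: x=2 → posterior Dirichlet(7/2, 10/3, 3)
obs 5: x=2 → posterior Dirichlet(7/2, 10/3, 4)
obs 6: x=0 → posterior Dirichlet(9/2, 10/3, 4)
obs 7: x=0 → posterior Dirichlet(11/2, 10/3, 4)
obs 8: x=1 → posterior Dirichlet(11/2, 13/3, 4)
obs 9: x=1 → posterior Dirichlet(11/2, 16/3, 4)
obs 10: x=0 → posterior Dirichlet(13/2, 16/3, 4)
obs 11: x=0 → posterior Dirichlet(15/2, 16/3, 4)

24/101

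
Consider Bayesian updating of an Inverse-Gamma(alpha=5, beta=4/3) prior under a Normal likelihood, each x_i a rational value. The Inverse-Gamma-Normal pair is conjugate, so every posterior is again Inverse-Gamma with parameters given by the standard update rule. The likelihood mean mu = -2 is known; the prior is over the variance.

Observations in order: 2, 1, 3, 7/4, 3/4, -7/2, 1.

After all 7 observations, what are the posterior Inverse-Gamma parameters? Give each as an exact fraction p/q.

obs 1: x=2 → posterior Inverse-Gamma(11/2, 28/3)
obs 2: x=1 → posterior Inverse-Gamma(6, 83/6)
obs 3: x=3 → posterior Inverse-Gamma(13/2, 79/3)
obs 4: x=7/4 → posterior Inverse-Gamma(7, 3203/96)
obs 5: x=3/4 → posterior Inverse-Gamma(15/2, 1783/48)
obs 6: x=-7/2 → posterior Inverse-Gamma(8, 1837/48)
obs 7: x=1 → posterior Inverse-Gamma(17/2, 2053/48)

alpha=17/2, beta=2053/48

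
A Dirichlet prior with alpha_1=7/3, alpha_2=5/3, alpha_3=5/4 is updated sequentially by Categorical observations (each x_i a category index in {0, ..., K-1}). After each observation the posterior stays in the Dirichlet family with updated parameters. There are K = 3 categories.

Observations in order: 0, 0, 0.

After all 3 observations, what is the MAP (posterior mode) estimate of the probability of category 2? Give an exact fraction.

obs 1: x=0 → posterior Dirichlet(10/3, 5/3, 5/4)
obs 2: x=0 → posterior Dirichlet(13/3, 5/3, 5/4)
obs 3: x=0 → posterior Dirichlet(16/3, 5/3, 5/4)

1/21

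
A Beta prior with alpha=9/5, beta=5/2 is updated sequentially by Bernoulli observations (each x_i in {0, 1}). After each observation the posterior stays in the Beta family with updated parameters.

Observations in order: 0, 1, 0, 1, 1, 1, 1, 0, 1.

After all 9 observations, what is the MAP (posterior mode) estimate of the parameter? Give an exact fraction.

obs 1: x=0 → posterior Beta(9/5, 7/2)
obs 2: x=1 → posterior Beta(14/5, 7/2)
obs 3: x=0 → posterior Beta(14/5, 9/2)
obs 4: x=1 → posterior Beta(19/5, 9/2)
obs 5: x=1 → posterior Beta(24/5, 9/2)
obs 6: x=1 → posterior Beta(29/5, 9/2)
obs 7: x=1 → posterior Beta(34/5, 9/2)
obs 8: x=0 → posterior Beta(34/5, 11/2)
obs 9: x=1 → posterior Beta(39/5, 11/2)

68/113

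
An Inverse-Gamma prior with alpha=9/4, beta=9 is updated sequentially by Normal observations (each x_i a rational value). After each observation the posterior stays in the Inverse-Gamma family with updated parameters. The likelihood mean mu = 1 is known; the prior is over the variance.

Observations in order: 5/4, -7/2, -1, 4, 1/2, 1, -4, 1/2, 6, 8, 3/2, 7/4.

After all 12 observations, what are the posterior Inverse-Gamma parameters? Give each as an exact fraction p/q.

obs 1: x=5/4 → posterior Inverse-Gamma(11/4, 289/32)
obs 2: x=-7/2 → posterior Inverse-Gamma(13/4, 613/32)
obs 3: x=-1 → posterior Inverse-Gamma(15/4, 677/32)
obs 4: x=4 → posterior Inverse-Gamma(17/4, 821/32)
obs 5: x=1/2 → posterior Inverse-Gamma(19/4, 825/32)
obs 6: x=1 → posterior Inverse-Gamma(21/4, 825/32)
obs 7: x=-4 → posterior Inverse-Gamma(23/4, 1225/32)
obs 8: x=1/2 → posterior Inverse-Gamma(25/4, 1229/32)
obs 9: x=6 → posterior Inverse-Gamma(27/4, 1629/32)
obs 10: x=8 → posterior Inverse-Gamma(29/4, 2413/32)
obs 11: x=3/2 → posterior Inverse-Gamma(31/4, 2417/32)
obs 12: x=7/4 → posterior Inverse-Gamma(33/4, 1213/16)

alpha=33/4, beta=1213/16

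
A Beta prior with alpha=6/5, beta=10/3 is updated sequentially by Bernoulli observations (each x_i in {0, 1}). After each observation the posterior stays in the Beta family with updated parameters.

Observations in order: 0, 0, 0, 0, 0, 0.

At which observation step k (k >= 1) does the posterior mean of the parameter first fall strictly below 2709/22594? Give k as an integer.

obs 1: x=0 → posterior Beta(6/5, 13/3)
obs 2: x=0 → posterior Beta(6/5, 16/3)
obs 3: x=0 → posterior Beta(6/5, 19/3)
obs 4: x=0 → posterior Beta(6/5, 22/3)
obs 5: x=0 → posterior Beta(6/5, 25/3)
obs 6: x=0 → posterior Beta(6/5, 28/3)

k = 6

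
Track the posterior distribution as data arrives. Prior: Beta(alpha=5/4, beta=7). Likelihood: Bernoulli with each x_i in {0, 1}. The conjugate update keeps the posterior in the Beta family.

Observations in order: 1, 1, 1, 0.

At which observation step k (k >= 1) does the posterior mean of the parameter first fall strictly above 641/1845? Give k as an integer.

k = 3

obs 1: x=1 → posterior Beta(9/4, 7)
obs 2: x=1 → posterior Beta(13/4, 7)
obs 3: x=1 → posterior Beta(17/4, 7)
obs 4: x=0 → posterior Beta(17/4, 8)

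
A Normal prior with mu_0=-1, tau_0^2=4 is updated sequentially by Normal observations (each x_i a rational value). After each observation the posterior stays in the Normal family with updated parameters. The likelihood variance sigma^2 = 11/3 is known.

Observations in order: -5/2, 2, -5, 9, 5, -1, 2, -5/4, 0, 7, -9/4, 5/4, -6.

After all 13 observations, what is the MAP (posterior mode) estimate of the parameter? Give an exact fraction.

obs 1: x=-5/2 → posterior Normal(-41/23, 44/23)
obs 2: x=2 → posterior Normal(-17/35, 44/35)
obs 3: x=-5 → posterior Normal(-77/47, 44/47)
obs 4: x=9 → posterior Normal(31/59, 44/59)
obs 5: x=5 → posterior Normal(91/71, 44/71)
obs 6: x=-1 → posterior Normal(79/83, 44/83)
obs 7: x=2 → posterior Normal(103/95, 44/95)
obs 8: x=-5/4 → posterior Normal(88/107, 44/107)
obs 9: x=0 → posterior Normal(88/119, 44/119)
obs 10: x=7 → posterior Normal(172/131, 44/131)
obs 11: x=-9/4 → posterior Normal(145/143, 4/13)
obs 12: x=5/4 → posterior Normal(32/31, 44/155)
obs 13: x=-6 → posterior Normal(88/167, 44/167)

88/167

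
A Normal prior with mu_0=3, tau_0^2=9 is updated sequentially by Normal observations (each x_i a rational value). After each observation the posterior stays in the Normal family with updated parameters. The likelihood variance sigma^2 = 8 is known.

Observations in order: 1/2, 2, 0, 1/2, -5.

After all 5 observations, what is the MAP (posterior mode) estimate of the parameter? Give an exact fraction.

obs 1: x=1/2 → posterior Normal(57/34, 72/17)
obs 2: x=2 → posterior Normal(93/52, 36/13)
obs 3: x=0 → posterior Normal(93/70, 72/35)
obs 4: x=1/2 → posterior Normal(51/44, 18/11)
obs 5: x=-5 → posterior Normal(6/53, 72/53)

6/53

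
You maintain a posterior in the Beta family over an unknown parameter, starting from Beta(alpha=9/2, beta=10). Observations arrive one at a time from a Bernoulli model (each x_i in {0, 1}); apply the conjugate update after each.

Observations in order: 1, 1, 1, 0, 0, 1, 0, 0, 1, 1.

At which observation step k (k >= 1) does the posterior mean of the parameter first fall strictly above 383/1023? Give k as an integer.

k = 2

obs 1: x=1 → posterior Beta(11/2, 10)
obs 2: x=1 → posterior Beta(13/2, 10)
obs 3: x=1 → posterior Beta(15/2, 10)
obs 4: x=0 → posterior Beta(15/2, 11)
obs 5: x=0 → posterior Beta(15/2, 12)
obs 6: x=1 → posterior Beta(17/2, 12)
obs 7: x=0 → posterior Beta(17/2, 13)
obs 8: x=0 → posterior Beta(17/2, 14)
obs 9: x=1 → posterior Beta(19/2, 14)
obs 10: x=1 → posterior Beta(21/2, 14)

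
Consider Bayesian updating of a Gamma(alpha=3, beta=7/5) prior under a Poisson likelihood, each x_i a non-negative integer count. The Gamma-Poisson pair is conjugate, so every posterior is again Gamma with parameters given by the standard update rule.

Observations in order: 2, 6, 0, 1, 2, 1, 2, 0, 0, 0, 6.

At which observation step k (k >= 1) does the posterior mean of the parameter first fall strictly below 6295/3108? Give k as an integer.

k = 7

obs 1: x=2 → posterior Gamma(5, 12/5)
obs 2: x=6 → posterior Gamma(11, 17/5)
obs 3: x=0 → posterior Gamma(11, 22/5)
obs 4: x=1 → posterior Gamma(12, 27/5)
obs 5: x=2 → posterior Gamma(14, 32/5)
obs 6: x=1 → posterior Gamma(15, 37/5)
obs 7: x=2 → posterior Gamma(17, 42/5)
obs 8: x=0 → posterior Gamma(17, 47/5)
obs 9: x=0 → posterior Gamma(17, 52/5)
obs 10: x=0 → posterior Gamma(17, 57/5)
obs 11: x=6 → posterior Gamma(23, 62/5)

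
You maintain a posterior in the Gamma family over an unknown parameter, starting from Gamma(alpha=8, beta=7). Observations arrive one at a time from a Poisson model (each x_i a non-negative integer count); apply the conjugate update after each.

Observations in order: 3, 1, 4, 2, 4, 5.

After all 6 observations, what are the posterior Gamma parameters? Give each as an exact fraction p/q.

alpha=27, beta=13

obs 1: x=3 → posterior Gamma(11, 8)
obs 2: x=1 → posterior Gamma(12, 9)
obs 3: x=4 → posterior Gamma(16, 10)
obs 4: x=2 → posterior Gamma(18, 11)
obs 5: x=4 → posterior Gamma(22, 12)
obs 6: x=5 → posterior Gamma(27, 13)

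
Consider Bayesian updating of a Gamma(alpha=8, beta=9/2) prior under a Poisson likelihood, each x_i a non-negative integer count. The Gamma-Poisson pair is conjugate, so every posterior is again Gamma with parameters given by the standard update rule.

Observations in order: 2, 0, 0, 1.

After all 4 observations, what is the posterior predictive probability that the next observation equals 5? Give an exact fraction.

3293392147578300768/288441413567621167681

obs 1: x=2 → posterior Gamma(10, 11/2)
obs 2: x=0 → posterior Gamma(10, 13/2)
obs 3: x=0 → posterior Gamma(10, 15/2)
obs 4: x=1 → posterior Gamma(11, 17/2)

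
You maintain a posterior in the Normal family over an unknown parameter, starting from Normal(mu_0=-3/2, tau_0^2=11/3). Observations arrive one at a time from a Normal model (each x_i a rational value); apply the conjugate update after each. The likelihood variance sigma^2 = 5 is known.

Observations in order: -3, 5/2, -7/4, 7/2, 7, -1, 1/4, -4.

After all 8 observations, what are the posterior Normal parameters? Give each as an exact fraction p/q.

obs 1: x=-3 → posterior Normal(-111/52, 55/26)
obs 2: x=5/2 → posterior Normal(-28/37, 55/37)
obs 3: x=-7/4 → posterior Normal(-63/64, 55/48)
obs 4: x=7/2 → posterior Normal(-35/236, 55/59)
obs 5: x=7 → posterior Normal(39/40, 11/14)
obs 6: x=-1 → posterior Normal(229/324, 55/81)
obs 7: x=1/4 → posterior Normal(15/23, 55/92)
obs 8: x=-4 → posterior Normal(16/103, 55/103)

mu_0=16/103, tau_0^2=55/103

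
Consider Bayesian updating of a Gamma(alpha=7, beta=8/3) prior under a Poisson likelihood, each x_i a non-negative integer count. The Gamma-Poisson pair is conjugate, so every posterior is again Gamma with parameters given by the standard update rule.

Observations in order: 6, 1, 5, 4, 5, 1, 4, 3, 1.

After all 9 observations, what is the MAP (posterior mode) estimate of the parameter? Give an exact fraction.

obs 1: x=6 → posterior Gamma(13, 11/3)
obs 2: x=1 → posterior Gamma(14, 14/3)
obs 3: x=5 → posterior Gamma(19, 17/3)
obs 4: x=4 → posterior Gamma(23, 20/3)
obs 5: x=5 → posterior Gamma(28, 23/3)
obs 6: x=1 → posterior Gamma(29, 26/3)
obs 7: x=4 → posterior Gamma(33, 29/3)
obs 8: x=3 → posterior Gamma(36, 32/3)
obs 9: x=1 → posterior Gamma(37, 35/3)

108/35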